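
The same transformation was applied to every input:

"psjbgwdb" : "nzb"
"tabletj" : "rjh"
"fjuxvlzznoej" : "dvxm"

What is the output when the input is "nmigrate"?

The pattern: keep one character in every 3, starting at position 1 (positions 1st, 4th, 7th, ...), then shift every letter 2 places backward in the alphabet (wrapping around).
Applying both steps to "nmigrate": "ngt", then "ler".

ler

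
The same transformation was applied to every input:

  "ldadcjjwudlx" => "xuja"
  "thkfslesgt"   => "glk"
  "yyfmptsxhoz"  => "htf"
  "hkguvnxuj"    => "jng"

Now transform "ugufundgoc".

The rule is to keep one character in every 3, starting at position 3 (positions 3rd, 6th, 9th, ...), then reverse the string.
Applying both steps to "ugufundgoc": "uno", then "onu".

onu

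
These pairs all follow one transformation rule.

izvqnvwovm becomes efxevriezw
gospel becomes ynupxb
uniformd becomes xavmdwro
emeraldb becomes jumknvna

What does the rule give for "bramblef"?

kunokajv

The rule is to swap the front and back halves of the string, then shift every letter 9 places forward in the alphabet (wrapping around).
On "bramblef": the first step gives "blefbram", and the second then gives "kunokajv".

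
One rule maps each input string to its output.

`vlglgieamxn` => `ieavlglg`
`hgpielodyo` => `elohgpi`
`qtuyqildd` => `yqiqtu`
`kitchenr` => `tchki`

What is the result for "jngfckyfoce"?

kyfjngfc

The transformation: delete the last 3 characters, then move the last 3 characters to the front (rotate right by 3).
"jngfckyfoce" → "kyfjngfc".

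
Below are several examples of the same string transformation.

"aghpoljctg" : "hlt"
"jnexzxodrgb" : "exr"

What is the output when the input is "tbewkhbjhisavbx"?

ehhax

The pattern: keep one character in every 3, starting at position 3 (positions 3rd, 6th, 9th, ...).
On "tbewkhbjhisavbx" that produces "ehhax".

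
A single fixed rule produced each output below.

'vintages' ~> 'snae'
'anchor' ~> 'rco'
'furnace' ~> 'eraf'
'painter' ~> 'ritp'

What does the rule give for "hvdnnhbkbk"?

The rule is to swap the first and last characters, then keep every other character starting from the first (positions 1st, 3rd, 5th, ...).
For "hvdnnhbkbk" the result is "kdnbb".

kdnbb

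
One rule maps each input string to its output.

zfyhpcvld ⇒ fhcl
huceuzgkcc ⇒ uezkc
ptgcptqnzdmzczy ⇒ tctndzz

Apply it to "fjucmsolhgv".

jcslg

The rule is to keep every other character starting from the second (positions 2nd, 4th, 6th, ...).
Doing the same to "fjucmsolhgv": "jcslg".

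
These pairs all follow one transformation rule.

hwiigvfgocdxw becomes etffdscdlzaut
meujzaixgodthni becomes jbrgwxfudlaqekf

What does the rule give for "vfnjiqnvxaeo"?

In each case the input is transformed by: shift every letter 3 places backward in the alphabet (wrapping around).
On "vfnjiqnvxaeo" that produces "sckgfnksuxbl".

sckgfnksuxbl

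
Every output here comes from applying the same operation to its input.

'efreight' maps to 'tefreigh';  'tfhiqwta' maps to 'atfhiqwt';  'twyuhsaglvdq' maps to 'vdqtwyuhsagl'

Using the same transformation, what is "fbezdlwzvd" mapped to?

vdfbezdlwz

Each output is the input with this applied: move the first 3 characters to the end (rotate left by 3), then swap the front and back halves of the string.
Applying both steps to "fbezdlwzvd": "zdlwzvdfbe", then "vdfbezdlwz".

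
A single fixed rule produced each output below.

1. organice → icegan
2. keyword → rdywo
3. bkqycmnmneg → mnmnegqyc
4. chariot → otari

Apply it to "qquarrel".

reluar

The pattern: delete the first 2 characters, then move the first 3 characters to the end (rotate left by 3).
On "qquarrel": the first step gives "uarrel", and the second then gives "reluar".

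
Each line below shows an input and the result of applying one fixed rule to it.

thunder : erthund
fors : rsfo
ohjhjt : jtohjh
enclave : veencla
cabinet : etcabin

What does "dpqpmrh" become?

rhdpqpm

What's happening: move the last 2 characters to the front (rotate right by 2).
For "dpqpmrh" the result is "rhdpqpm".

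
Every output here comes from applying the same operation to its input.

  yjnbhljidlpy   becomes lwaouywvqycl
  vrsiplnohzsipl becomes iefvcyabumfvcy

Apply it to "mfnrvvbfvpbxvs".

The transformation: shift every letter 13 places forward in the alphabet (wrapping around) — i.e. ROT13.
"mfnrvvbfvpbxvs" → "zsaeiiosicokif".

zsaeiiosicokif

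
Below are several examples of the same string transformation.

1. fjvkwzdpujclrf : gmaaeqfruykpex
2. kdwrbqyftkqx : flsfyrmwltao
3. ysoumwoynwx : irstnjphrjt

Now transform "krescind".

diyfmznx

Each output is the input with this applied: move the last 3 characters to the front (rotate right by 3), then shift every letter 5 places backward in the alphabet (wrapping around).
Working it through for "krescind": intermediate "indkresc", final "diyfmznx".
(Check on "ysoumwoynwx": → "nwxysoumwoy" → "irstnjphrjt" ✓)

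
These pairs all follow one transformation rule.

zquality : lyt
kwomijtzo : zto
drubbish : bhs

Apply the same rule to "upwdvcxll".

lxl

What's happening: swap each adjacent pair of characters (1↔2, 3↔4, ...), then keep only the last 3 characters.
"upwdvcxll" → "lxl".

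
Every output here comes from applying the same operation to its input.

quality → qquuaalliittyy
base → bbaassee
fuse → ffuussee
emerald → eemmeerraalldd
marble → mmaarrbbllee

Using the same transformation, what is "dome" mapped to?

ddoommee

The transformation: double every character.
So "dome" becomes "ddoommee".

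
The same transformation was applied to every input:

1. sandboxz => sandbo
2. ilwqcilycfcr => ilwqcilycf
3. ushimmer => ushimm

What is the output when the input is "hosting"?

hosti

Each output is the input with this applied: delete the last 2 characters.
On "hosting" that produces "hosti".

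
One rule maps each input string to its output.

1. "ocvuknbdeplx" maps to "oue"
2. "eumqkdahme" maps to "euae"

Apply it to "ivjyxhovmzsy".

io

The rule is to keep only the vowels.
On "ivjyxhovmzsy" that produces "io".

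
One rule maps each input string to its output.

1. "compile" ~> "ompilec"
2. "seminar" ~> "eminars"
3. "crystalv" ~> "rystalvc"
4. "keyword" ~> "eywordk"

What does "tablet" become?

The transformation: move the first character to the end.
Doing the same to "tablet": "ablett".

ablett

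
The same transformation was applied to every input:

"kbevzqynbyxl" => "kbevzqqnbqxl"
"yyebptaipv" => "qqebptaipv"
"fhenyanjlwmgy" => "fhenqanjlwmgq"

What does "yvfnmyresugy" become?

Each output is the input with this applied: replace every "y" with "q".
Doing the same to "yvfnmyresugy": "qvfnmqresugq".

qvfnmqresugq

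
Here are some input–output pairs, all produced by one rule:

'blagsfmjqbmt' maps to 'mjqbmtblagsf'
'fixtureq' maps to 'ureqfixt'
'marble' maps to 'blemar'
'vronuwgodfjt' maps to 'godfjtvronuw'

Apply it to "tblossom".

Rule — swap the front and back halves of the string.
On "tblossom" that produces "ssomtblo".

ssomtblo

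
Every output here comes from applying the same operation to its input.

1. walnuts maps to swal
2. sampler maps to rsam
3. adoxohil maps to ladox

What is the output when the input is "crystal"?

The pattern: move the last character to the front, then delete the last 3 characters.
For "crystal", step one produces "lcrysta"; step two turns that into "lcry".

lcry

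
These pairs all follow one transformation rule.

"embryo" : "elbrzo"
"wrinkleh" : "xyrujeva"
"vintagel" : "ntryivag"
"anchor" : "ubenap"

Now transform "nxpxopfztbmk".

smgozxakckbc

In each case the input is transformed by: swap the front and back halves of the string, then shift every letter 13 places forward in the alphabet (wrapping around) — i.e. ROT13.
On "nxpxopfztbmk": the first step gives "fztbmknxpxop", and the second then gives "smgozxakckbc".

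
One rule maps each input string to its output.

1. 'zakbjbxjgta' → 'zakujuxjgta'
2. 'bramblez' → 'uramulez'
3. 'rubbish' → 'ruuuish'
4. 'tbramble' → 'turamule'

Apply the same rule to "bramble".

uramule

Each output is the input with this applied: replace every "b" with "u".
Applying that to "bramble" gives "uramule".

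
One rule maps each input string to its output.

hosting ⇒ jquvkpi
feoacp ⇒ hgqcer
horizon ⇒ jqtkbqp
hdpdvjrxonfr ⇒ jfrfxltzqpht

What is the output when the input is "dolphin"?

fqnrjkp

Rule — shift every letter 2 places forward in the alphabet (wrapping around).
Applying that to "dolphin" gives "fqnrjkp".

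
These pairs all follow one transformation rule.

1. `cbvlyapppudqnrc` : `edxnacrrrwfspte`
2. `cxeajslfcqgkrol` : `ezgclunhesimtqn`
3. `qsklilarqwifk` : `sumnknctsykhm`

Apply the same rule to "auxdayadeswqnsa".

Each output is the input with this applied: shift every letter 2 places forward in the alphabet (wrapping around).
Applying that to "auxdayadeswqnsa" gives "cwzfcacfguyspuc".

cwzfcacfguyspuc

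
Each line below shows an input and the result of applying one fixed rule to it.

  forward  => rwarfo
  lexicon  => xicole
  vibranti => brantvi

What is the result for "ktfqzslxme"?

The pattern: delete the last character, then move the first 2 characters to the end (rotate left by 2).
Working it through for "ktfqzslxme": intermediate "ktfqzslxm", final "fqzslxmkt".

fqzslxmkt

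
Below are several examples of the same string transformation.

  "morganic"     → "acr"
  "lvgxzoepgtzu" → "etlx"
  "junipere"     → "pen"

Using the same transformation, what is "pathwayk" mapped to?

wkt

The transformation: swap the front and back halves of the string, then keep one character in every 3, starting at position 1 (positions 1st, 4th, 7th, ...).
So "pathwayk" becomes "wkt".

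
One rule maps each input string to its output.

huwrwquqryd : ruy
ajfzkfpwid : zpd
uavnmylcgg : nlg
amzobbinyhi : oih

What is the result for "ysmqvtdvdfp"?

In each case the input is transformed by: delete the first 3 characters, then keep one character in every 3, starting at position 1 (positions 1st, 4th, 7th, ...).
On "ysmqvtdvdfp": the first step gives "qvtdvdfp", and the second then gives "qdf".

qdf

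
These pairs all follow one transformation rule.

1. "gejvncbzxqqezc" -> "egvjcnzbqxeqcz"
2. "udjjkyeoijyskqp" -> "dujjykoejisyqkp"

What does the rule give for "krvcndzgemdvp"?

rkcvdngzmevdp

Each output is the input with this applied: swap each adjacent pair of characters (1↔2, 3↔4, ...).
Doing the same to "krvcndzgemdvp": "rkcvdngzmevdp".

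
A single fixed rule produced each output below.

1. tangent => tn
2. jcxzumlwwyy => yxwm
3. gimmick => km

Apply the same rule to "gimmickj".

Rule — take characters alternately from the front and the back (1st, last, 2nd, 2nd-last, ...), then keep one character in every 3, starting at position 2 (positions 2nd, 5th, 8th, ...).
"gimmickj" → "gjikmcmi" → "jmi".

jmi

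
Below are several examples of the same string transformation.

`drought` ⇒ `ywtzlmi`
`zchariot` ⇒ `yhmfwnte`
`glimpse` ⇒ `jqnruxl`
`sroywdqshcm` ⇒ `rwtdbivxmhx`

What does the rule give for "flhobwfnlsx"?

Each output is the input with this applied: swap the first and last characters, then shift every letter 5 places forward in the alphabet (wrapping around).
For "flhobwfnlsx", step one produces "xlhobwfnlsf"; step two turns that into "cqmtgbksqxk".

cqmtgbksqxk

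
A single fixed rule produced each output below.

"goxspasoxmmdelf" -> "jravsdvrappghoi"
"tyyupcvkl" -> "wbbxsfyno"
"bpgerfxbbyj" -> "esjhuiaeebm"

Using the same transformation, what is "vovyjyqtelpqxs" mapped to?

yrybmbtwhostav

Rule — shift every letter 3 places forward in the alphabet (wrapping around).
For "vovyjyqtelpqxs" the result is "yrybmbtwhostav".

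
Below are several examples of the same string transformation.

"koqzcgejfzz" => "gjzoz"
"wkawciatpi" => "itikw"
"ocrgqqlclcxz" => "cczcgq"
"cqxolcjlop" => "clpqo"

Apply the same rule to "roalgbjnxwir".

nwrolb

What's happening: keep every other character starting from the second (positions 2nd, 4th, 6th, ...), then move the last 3 characters to the front (rotate right by 3).
Applying that to "roalgbjnxwir" gives "nwrolb".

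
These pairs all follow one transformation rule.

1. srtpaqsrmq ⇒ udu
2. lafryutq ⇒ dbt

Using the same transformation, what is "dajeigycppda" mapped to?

What's happening: keep one character in every 3, starting at position 2 (positions 2nd, 5th, 8th, ...), then shift every letter 3 places forward in the alphabet (wrapping around).
Working it through for "dajeigycppda": intermediate "aicd", final "dlfg".
(Check on "srtpaqsrmq": → "rar" → "udu" ✓)

dlfg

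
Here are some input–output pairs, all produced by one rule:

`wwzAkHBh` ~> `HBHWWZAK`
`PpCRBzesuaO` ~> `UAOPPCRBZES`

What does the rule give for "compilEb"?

The rule is to move the last 3 characters to the front (rotate right by 3), then convert every letter to uppercase.
For "compilEb" the result is "LEBCOMPI".
(Check on "PpCRBzesuaO": → "uaOPpCRBzes" → "UAOPPCRBZES" ✓)

LEBCOMPI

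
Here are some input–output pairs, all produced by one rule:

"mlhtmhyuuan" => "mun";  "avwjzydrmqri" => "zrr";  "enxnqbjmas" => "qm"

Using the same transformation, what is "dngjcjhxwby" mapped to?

Each output is the input with this applied: delete the first 2 characters, then keep one character in every 3, starting at position 3 (positions 3rd, 6th, 9th, ...).
Working it through for "dngjcjhxwby": intermediate "gjcjhxwby", final "cxy".

cxy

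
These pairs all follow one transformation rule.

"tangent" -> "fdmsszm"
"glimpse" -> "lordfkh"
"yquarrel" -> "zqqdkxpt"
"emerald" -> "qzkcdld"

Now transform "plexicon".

The rule is to shift every letter 1 place backward in the alphabet (wrapping around), then move the first 3 characters to the end (rotate left by 3).
Applying that to "plexicon" gives "whbnmokd".

whbnmokd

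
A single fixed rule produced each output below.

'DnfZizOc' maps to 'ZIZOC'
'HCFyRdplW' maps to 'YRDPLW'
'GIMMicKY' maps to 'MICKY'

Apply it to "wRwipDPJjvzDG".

Each output is the input with this applied: delete the first 3 characters, then convert every letter to uppercase.
On "wRwipDPJjvzDG": the first step gives "ipDPJjvzDG", and the second then gives "IPDPJJVZDG".
(Check on "HCFyRdplW": → "yRdplW" → "YRDPLW" ✓)

IPDPJJVZDG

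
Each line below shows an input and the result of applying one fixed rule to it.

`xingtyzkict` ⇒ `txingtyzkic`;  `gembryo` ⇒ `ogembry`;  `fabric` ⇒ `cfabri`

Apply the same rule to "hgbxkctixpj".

jhgbxkctixp

In each case the input is transformed by: move the last character to the front.
On "hgbxkctixpj" that produces "jhgbxkctixp".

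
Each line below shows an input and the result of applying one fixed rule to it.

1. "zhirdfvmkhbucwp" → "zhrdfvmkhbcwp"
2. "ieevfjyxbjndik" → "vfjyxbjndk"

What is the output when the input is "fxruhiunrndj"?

In each case the input is transformed by: remove every vowel.
On "fxruhiunrndj" that produces "fxrhnrndj".

fxrhnrndj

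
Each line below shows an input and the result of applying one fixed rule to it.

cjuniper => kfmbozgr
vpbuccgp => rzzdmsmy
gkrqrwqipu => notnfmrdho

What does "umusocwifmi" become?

plztfcjfrjr

The transformation: shift every letter 3 places backward in the alphabet (wrapping around), then move the first 3 characters to the end (rotate left by 3).
On "umusocwifmi": the first step gives "rjrplztfcjf", and the second then gives "plztfcjfrjr".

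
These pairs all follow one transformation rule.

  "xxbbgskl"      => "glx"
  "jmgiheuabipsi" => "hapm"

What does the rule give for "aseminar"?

irs

Looking at the pairs, the operation is to keep one character in every 3, starting at position 2 (positions 2nd, 5th, 8th, ...), then move the first character to the end.
Working it through for "aseminar": intermediate "sir", final "irs".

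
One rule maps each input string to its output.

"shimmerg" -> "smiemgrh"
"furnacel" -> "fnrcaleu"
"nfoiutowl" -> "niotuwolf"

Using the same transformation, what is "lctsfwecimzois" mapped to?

lstwfcemiozsic

The pattern: swap each adjacent pair of characters (1↔2, 3↔4, ...), then move the first character to the end.
On "lctsfwecimzois" that produces "lstwfcemiozsic".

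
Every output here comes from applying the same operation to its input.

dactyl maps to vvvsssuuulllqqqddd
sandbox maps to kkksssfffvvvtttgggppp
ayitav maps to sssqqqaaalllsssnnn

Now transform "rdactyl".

jjjvvvsssuuulllqqqddd

In each case the input is transformed by: shift every letter 8 places backward in the alphabet (wrapping around), then repeat every character 3 times.
Starting from "rdactyl": after the first operation, "jvsulqd"; after the second, "jjjvvvsssuuulllqqqddd".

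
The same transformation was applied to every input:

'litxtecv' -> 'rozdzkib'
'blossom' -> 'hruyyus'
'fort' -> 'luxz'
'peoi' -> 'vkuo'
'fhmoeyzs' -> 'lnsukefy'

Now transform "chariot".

What's happening: shift every letter 6 places forward in the alphabet (wrapping around).
For "chariot" the result is "ingxouz".

ingxouz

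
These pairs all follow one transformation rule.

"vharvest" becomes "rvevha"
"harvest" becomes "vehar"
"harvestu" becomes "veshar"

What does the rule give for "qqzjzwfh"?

jzwqqz

In each case the input is transformed by: delete the last 2 characters, then move the first 3 characters to the end (rotate left by 3).
Starting from "qqzjzwfh": after the first operation, "qqzjzw"; after the second, "jzwqqz".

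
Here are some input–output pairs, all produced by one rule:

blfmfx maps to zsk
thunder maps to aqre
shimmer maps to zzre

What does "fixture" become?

gher

The rule is to delete the first 3 characters, then shift every letter 13 places forward in the alphabet (wrapping around) — i.e. ROT13.
For "fixture", step one produces "ture"; step two turns that into "gher".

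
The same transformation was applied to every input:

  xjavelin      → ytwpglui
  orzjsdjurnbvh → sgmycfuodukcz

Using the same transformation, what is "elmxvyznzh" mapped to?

The pattern: reverse the string, then shift every letter 11 places forward in the alphabet (wrapping around).
"elmxvyznzh" → "hznzyvxmle" → "skykjgixwp".

skykjgixwp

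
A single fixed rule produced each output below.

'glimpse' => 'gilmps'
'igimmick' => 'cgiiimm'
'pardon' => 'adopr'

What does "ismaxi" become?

What's happening: delete the last character, then sort the characters into alphabetical order.
Applying both steps to "ismaxi": "ismax", then "aimsx".

aimsx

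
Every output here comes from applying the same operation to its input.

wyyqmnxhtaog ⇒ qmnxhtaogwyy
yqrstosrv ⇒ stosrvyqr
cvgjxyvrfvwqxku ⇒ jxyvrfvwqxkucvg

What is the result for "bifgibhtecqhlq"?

Each output is the input with this applied: move the first 3 characters to the end (rotate left by 3).
Applying that to "bifgibhtecqhlq" gives "gibhtecqhlqbif".

gibhtecqhlqbif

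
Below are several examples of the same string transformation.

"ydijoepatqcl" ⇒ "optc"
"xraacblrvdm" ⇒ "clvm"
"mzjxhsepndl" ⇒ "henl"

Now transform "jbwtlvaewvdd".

What's happening: keep every other character starting from the first (positions 1st, 3rd, 5th, ...), then keep only the last 4 characters.
Applying both steps to "jbwtlvaewvdd": "jwlawd", then "lawd".

lawd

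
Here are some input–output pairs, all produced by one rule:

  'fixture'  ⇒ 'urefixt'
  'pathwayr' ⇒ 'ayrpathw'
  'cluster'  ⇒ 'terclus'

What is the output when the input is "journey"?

Looking at the pairs, the operation is to move the last 3 characters to the front (rotate right by 3).
For "journey" the result is "neyjour".

neyjour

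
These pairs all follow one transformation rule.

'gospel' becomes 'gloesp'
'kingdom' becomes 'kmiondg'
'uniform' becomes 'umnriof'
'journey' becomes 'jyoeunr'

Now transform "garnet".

What's happening: take characters alternately from the front and the back (1st, last, 2nd, 2nd-last, ...).
On "garnet" that produces "gtaern".

gtaern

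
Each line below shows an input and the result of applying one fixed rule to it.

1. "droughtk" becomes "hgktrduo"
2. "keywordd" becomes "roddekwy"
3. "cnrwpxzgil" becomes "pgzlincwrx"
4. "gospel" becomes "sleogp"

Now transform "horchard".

The transformation: swap each adjacent pair of characters (1↔2, 3↔4, ...), then swap the front and back halves of the string.
"horchard" → "ohcrahdr" → "ahdrohcr".
(Check on "cnrwpxzgil": → "ncwrxpgzli" → "pgzlincwrx" ✓)

ahdrohcr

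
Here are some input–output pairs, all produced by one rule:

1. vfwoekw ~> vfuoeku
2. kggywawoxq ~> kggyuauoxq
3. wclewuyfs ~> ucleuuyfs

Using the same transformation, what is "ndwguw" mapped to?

The pattern: replace every "w" with "u".
So "ndwguw" becomes "nduguu".

nduguu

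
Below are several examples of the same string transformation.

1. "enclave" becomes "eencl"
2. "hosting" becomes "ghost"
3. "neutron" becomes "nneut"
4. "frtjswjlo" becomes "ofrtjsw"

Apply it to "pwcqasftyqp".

ppwcqasft

The rule is to move the last character to the front, then delete the last 2 characters.
"pwcqasftyqp" → "ppwcqasftyq" → "ppwcqasft".
(Check on "enclave": → "eenclav" → "eencl" ✓)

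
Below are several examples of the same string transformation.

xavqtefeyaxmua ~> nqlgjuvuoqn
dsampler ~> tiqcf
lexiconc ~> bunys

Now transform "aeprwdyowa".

qufhmto

The transformation: shift every letter 10 places backward in the alphabet (wrapping around), then delete the last 3 characters.
Applying that to "aeprwdyowa" gives "qufhmto".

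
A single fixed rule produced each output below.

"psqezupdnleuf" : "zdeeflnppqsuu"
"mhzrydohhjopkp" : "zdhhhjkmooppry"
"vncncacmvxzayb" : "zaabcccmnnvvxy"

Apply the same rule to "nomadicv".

The rule is to sort the characters into alphabetical order, then move the last character to the front.
"nomadicv" → "vacdimno".

vacdimno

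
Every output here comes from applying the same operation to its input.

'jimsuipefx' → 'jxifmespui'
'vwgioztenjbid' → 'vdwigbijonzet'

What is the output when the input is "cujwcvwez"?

czuejwwvc

The pattern: take characters alternately from the front and the back (1st, last, 2nd, 2nd-last, ...).
Applying that to "cujwcvwez" gives "czuejwwvc".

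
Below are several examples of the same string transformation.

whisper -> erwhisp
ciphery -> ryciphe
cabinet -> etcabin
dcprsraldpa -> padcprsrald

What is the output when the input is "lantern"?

The pattern: move the last 2 characters to the front (rotate right by 2).
"lantern" → "rnlante".

rnlante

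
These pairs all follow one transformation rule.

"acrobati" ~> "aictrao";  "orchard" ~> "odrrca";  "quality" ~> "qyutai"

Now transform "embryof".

efmoby

What's happening: take characters alternately from the front and the back (1st, last, 2nd, 2nd-last, ...), then delete the last character.
For "embryof" the result is "efmoby".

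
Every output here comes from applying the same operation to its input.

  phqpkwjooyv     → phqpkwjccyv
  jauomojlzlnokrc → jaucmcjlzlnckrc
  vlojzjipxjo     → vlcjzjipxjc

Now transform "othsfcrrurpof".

Looking at the pairs, the operation is to replace every "o" with "c".
Applying that to "othsfcrrurpof" gives "cthsfcrrurpcf".

cthsfcrrurpcf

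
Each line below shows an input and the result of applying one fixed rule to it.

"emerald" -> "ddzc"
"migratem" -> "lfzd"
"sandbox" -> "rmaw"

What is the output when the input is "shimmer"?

rhlq

What's happening: shift every letter 1 place backward in the alphabet (wrapping around), then keep every other character starting from the first (positions 1st, 3rd, 5th, ...).
Working it through for "shimmer": intermediate "rghlldq", final "rhlq".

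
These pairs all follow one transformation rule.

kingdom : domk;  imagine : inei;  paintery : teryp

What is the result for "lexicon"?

conl

In each case the input is transformed by: move the first character to the end, then delete the first 3 characters.
For "lexicon", step one produces "exiconl"; step two turns that into "conl".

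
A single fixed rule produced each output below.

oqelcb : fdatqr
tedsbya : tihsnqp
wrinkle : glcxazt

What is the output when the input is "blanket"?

Rule — swap each adjacent pair of characters (1↔2, 3↔4, ...), then shift every letter 11 places backward in the alphabet (wrapping around).
On "blanket": the first step gives "lbnaekt", and the second then gives "aqcptzi".

aqcptzi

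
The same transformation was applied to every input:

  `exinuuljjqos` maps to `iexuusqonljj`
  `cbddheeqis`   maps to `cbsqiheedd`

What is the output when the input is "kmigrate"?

Looking at the pairs, the operation is to sort the characters into reverse alphabetical order, then move the last 2 characters to the front (rotate right by 2).
On "kmigrate": the first step gives "trmkigea", and the second then gives "eatrmkig".
(Check on "exinuuljjqos": → "xuusqonljjie" → "iexuusqonljj" ✓)

eatrmkig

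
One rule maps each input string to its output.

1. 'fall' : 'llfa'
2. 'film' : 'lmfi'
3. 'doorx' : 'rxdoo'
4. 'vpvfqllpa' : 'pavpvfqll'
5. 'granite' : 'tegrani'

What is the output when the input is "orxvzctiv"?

ivorxvzct

Looking at the pairs, the operation is to move the last 2 characters to the front (rotate right by 2).
On "orxvzctiv" that produces "ivorxvzct".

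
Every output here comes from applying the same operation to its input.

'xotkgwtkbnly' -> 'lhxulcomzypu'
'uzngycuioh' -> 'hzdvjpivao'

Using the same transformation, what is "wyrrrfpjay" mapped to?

The pattern: move the first 3 characters to the end (rotate left by 3), then shift every letter 1 place forward in the alphabet (wrapping around).
Working it through for "wyrrrfpjay": intermediate "rrfpjaywyr", final "ssgqkbzxzs".
(Check on "uzngycuioh": → "gycuiohuzn" → "hzdvjpivao" ✓)

ssgqkbzxzs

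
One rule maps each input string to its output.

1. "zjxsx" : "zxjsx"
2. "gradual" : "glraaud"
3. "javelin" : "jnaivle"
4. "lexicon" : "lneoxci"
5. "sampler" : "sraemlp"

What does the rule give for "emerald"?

The transformation: take characters alternately from the front and the back (1st, last, 2nd, 2nd-last, ...).
Doing the same to "emerald": "edmlear".

edmlear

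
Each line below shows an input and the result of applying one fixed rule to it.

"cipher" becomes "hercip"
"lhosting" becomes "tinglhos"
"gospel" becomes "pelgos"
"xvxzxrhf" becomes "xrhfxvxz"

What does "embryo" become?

ryoemb

Each output is the input with this applied: swap the front and back halves of the string.
For "embryo" the result is "ryoemb".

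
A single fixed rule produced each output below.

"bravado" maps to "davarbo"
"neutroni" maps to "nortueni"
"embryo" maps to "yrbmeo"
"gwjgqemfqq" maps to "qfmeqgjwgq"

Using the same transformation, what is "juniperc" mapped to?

repinujc

What's happening: reverse the string, then move the first character to the end.
On "juniperc": the first step gives "crepinuj", and the second then gives "repinujc".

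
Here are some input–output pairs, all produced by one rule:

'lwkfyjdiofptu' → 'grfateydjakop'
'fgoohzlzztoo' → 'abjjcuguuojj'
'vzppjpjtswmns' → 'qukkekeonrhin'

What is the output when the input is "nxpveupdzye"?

iskqzpkyutz

What's happening: shift every letter 5 places backward in the alphabet (wrapping around).
Doing the same to "nxpveupdzye": "iskqzpkyutz".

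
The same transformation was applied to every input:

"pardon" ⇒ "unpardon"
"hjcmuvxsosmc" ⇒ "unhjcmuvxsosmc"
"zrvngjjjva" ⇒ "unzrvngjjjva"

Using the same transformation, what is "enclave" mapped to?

unenclave

Rule — prepend "un".
"enclave" → "unenclave".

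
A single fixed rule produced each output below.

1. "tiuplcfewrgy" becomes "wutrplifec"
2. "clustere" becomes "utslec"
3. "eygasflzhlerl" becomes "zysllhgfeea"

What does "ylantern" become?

ytnlea

What's happening: delete the last 2 characters, then sort the characters into reverse alphabetical order.
For "ylantern", step one produces "ylante"; step two turns that into "ytnlea".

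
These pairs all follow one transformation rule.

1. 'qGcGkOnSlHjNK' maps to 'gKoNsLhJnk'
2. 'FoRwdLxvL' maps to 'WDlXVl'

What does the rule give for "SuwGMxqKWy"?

gmXQkwY

The rule is to flip the case of every letter, then delete the first 3 characters.
For "SuwGMxqKWy", step one produces "sUWgmXQkwY"; step two turns that into "gmXQkwY".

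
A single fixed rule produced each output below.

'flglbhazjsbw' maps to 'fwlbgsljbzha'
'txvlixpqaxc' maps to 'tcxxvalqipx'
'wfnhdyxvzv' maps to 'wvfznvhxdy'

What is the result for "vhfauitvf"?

Looking at the pairs, the operation is to take characters alternately from the front and the back (1st, last, 2nd, 2nd-last, ...).
Applying that to "vhfauitvf" gives "vfhvftaiu".

vfhvftaiu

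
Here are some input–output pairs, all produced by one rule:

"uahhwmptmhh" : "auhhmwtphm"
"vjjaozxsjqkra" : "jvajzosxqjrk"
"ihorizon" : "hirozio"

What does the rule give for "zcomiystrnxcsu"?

czmoyitsnrcxs

In each case the input is transformed by: delete the last character, then swap each adjacent pair of characters (1↔2, 3↔4, ...).
"zcomiystrnxcsu" → "czmoyitsnrcxs".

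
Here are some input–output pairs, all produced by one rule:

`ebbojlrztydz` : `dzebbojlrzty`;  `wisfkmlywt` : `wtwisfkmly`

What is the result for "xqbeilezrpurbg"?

What's happening: move the last 2 characters to the front (rotate right by 2).
Doing the same to "xqbeilezrpurbg": "bgxqbeilezrpur".

bgxqbeilezrpur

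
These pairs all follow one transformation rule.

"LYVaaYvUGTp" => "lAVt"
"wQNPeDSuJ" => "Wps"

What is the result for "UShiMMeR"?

The pattern: keep one character in every 3, starting at position 1 (positions 1st, 4th, 7th, ...), then flip the case of every letter.
Starting from "UShiMMeR": after the first operation, "Uie"; after the second, "uIE".

uIE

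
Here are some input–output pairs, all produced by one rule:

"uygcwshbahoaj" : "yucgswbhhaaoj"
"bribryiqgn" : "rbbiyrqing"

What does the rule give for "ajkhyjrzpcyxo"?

jahkjyzrcpxyo

The pattern: swap each adjacent pair of characters (1↔2, 3↔4, ...).
Doing the same to "ajkhyjrzpcyxo": "jahkjyzrcpxyo".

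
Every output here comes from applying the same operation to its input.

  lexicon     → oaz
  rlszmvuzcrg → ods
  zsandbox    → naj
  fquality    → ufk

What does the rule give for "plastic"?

fuo

What's happening: shift every letter 12 places forward in the alphabet (wrapping around), then keep only the last 3 characters.
Starting from "plastic": after the first operation, "bxmefuo"; after the second, "fuo".
(Check on "fquality": → "rcgmxufk" → "ufk" ✓)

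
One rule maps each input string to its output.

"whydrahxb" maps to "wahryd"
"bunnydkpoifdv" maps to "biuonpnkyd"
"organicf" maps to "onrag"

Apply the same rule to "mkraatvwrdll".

mrkwrvata

What's happening: delete the last 3 characters, then take characters alternately from the front and the back (1st, last, 2nd, 2nd-last, ...).
Working it through for "mkraatvwrdll": intermediate "mkraatvwr", final "mrkwrvata".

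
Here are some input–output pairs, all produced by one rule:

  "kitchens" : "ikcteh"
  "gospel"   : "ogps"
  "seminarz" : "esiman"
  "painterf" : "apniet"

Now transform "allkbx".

lakl

In each case the input is transformed by: delete the last 2 characters, then swap each adjacent pair of characters (1↔2, 3↔4, ...).
Applying that to "allkbx" gives "lakl".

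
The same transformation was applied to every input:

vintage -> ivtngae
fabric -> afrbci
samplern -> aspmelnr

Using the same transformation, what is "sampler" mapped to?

Looking at the pairs, the operation is to swap each adjacent pair of characters (1↔2, 3↔4, ...).
So "sampler" becomes "aspmelr".

aspmelr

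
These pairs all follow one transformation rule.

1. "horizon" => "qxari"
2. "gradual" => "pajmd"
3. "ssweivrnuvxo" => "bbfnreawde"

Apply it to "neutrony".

Looking at the pairs, the operation is to delete the last 2 characters, then shift every letter 9 places forward in the alphabet (wrapping around).
On "neutrony": the first step gives "neutro", and the second then gives "wndcax".

wndcax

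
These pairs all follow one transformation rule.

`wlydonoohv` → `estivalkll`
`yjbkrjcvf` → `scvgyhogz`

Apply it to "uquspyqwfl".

Each output is the input with this applied: shift every letter 3 places backward in the alphabet (wrapping around), then move the last 2 characters to the front (rotate right by 2).
"uquspyqwfl" → "rnrpmvntci" → "cirnrpmvnt".

cirnrpmvnt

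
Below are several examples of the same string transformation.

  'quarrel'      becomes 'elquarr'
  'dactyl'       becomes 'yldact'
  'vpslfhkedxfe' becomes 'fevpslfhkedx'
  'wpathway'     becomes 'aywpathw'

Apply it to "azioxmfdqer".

Rule — move the last 2 characters to the front (rotate right by 2).
For "azioxmfdqer" the result is "erazioxmfdq".

erazioxmfdq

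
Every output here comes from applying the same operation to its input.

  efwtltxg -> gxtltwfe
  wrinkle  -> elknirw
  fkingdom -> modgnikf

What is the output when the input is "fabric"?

The rule is to reverse the string.
Applying that to "fabric" gives "cirbaf".

cirbaf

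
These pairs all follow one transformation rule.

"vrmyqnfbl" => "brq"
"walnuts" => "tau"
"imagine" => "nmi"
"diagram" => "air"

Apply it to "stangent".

In each case the input is transformed by: move the last 2 characters to the front (rotate right by 2), then keep one character in every 3, starting at position 1 (positions 1st, 4th, 7th, ...).
On "stangent": the first step gives "ntstange", and the second then gives "ntg".
(Check on "diagram": → "amdiagr" → "air" ✓)

ntg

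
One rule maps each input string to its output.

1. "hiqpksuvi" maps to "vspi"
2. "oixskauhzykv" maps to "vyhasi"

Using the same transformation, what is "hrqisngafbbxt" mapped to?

xbanir

Rule — keep every other character starting from the second (positions 2nd, 4th, 6th, ...), then reverse the string.
Working it through for "hrqisngafbbxt": intermediate "rinabx", final "xbanir".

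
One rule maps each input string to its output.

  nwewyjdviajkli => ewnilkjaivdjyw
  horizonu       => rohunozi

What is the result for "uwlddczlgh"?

lwuhglzcdd

In each case the input is transformed by: reverse the string, then move the last 3 characters to the front (rotate right by 3).
For "uwlddczlgh", step one produces "hglzcddlwu"; step two turns that into "lwuhglzcdd".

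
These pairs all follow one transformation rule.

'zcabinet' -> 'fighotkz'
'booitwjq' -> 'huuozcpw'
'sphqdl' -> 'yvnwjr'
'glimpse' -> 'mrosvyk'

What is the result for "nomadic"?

The transformation: shift every letter 6 places forward in the alphabet (wrapping around).
"nomadic" → "tusgjoi".

tusgjoi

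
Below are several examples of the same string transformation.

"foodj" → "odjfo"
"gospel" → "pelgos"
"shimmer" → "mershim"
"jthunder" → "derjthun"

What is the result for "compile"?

Rule — move the last 3 characters to the front (rotate right by 3).
Doing the same to "compile": "ilecomp".

ilecomp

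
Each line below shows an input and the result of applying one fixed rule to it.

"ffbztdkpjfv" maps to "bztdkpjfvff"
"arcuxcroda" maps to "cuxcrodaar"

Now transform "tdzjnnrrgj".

zjnnrrgjtd

The rule is to move the first 2 characters to the end (rotate left by 2).
"tdzjnnrrgj" → "zjnnrrgjtd".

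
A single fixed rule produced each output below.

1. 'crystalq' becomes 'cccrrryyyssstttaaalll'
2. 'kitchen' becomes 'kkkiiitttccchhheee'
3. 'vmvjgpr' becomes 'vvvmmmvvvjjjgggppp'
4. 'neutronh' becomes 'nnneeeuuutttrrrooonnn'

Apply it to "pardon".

pppaaarrrdddooo

The transformation: delete the last character, then repeat every character 3 times.
"pardon" → "pppaaarrrdddooo".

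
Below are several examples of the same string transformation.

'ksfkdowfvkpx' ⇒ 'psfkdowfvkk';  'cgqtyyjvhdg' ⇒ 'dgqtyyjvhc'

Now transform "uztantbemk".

Rule — delete the last character, then swap the first and last characters.
For "uztantbemk" the result is "mztantbeu".

mztantbeu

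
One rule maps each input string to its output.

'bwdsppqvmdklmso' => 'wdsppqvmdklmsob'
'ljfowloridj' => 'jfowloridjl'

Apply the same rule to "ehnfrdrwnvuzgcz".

The rule is to move the first character to the end.
Applying that to "ehnfrdrwnvuzgcz" gives "hnfrdrwnvuzgcze".

hnfrdrwnvuzgcze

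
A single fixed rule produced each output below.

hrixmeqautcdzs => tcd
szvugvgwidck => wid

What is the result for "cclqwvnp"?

Rule — move the last 2 characters to the front (rotate right by 2), then keep only the last 3 characters.
Working it through for "cclqwvnp": intermediate "npcclqwv", final "qwv".

qwv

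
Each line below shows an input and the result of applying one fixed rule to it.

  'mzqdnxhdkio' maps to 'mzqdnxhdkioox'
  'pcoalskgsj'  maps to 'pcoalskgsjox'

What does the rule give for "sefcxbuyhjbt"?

sefcxbuyhjbtox

The transformation: append "ox".
For "sefcxbuyhjbt" the result is "sefcxbuyhjbtox".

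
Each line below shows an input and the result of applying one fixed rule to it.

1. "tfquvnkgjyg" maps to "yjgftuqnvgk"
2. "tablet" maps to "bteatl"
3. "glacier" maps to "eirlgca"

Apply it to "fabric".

bciafr

In each case the input is transformed by: swap each adjacent pair of characters (1↔2, 3↔4, ...), then move the last 3 characters to the front (rotate right by 3).
On "fabric": the first step gives "afrbci", and the second then gives "bciafr".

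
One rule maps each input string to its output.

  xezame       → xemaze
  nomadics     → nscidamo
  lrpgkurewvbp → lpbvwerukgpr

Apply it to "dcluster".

Looking at the pairs, the operation is to move the first character to the end, then reverse the string.
"dcluster" → "dretsulc".

dretsulc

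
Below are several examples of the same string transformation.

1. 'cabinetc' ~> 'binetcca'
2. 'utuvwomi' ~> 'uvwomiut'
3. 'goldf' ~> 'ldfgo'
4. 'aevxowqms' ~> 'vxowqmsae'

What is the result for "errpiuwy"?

rpiuwyer

The pattern: move the first 2 characters to the end (rotate left by 2).
Doing the same to "errpiuwy": "rpiuwyer".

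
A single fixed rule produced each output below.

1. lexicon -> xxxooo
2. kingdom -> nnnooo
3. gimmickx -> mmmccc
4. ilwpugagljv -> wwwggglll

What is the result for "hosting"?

sssnnn

The rule is to keep one character in every 3, starting at position 3 (positions 3rd, 6th, 9th, ...), then repeat every character 3 times.
Applying both steps to "hosting": "sn", then "sssnnn".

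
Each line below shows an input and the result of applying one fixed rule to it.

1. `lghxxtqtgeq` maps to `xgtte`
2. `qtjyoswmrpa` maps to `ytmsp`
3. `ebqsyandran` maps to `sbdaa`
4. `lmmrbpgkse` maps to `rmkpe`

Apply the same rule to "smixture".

The pattern: keep every other character starting from the second (positions 2nd, 4th, 6th, ...), then swap each adjacent pair of characters (1↔2, 3↔4, ...).
For "smixture", step one produces "mxue"; step two turns that into "xmeu".

xmeu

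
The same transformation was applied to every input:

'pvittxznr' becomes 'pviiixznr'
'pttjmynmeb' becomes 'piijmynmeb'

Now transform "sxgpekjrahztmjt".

sxgpekjrahzimji

What's happening: replace every "t" with "i".
Doing the same to "sxgpekjrahztmjt": "sxgpekjrahzimji".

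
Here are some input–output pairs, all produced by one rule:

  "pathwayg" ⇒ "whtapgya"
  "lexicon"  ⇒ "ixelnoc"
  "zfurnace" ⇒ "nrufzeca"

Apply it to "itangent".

gnatitne

The transformation: move the last 3 characters to the front (rotate right by 3), then reverse the string.
"itangent" → "entitang" → "gnatitne".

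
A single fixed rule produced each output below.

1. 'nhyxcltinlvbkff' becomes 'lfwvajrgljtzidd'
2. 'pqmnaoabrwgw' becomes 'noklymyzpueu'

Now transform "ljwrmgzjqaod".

jhupkexhoymb

The transformation: shift every letter 2 places backward in the alphabet (wrapping around).
Doing the same to "ljwrmgzjqaod": "jhupkexhoymb".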